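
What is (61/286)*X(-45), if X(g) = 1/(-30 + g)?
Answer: -61/21450 ≈ -0.0028438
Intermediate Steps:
(61/286)*X(-45) = (61/286)/(-30 - 45) = (61*(1/286))/(-75) = (61/286)*(-1/75) = -61/21450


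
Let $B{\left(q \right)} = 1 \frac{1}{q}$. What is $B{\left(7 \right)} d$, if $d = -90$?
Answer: $- \frac{90}{7} \approx -12.857$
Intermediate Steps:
$B{\left(q \right)} = \frac{1}{q}$
$B{\left(7 \right)} d = \frac{1}{7} \left(-90\right) = - \frac{90}{7}$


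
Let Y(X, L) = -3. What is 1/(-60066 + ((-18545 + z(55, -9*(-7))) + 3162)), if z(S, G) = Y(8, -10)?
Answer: -1/75452 ≈ -1.3253e-5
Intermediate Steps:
z(S, G) = -3
1/(-60066 + ((-18545 + z(55, -9*(-7))) + 3162)) = 1/(-60066 + ((-18545 - 3) + 3162)) = 1/(-60066 + (-18548 + 3162)) = 1/(-60066 - 15386) = 1/(-75452) = -1/75452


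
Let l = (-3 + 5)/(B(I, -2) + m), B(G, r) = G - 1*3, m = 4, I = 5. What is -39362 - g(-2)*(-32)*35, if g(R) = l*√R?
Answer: -39362 + 1120*I*√2/3 ≈ -39362.0 + 527.97*I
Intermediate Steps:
B(G, r) = -3 + G (B(G, r) = G - 3 = -3 + G)
l = ⅓ (l = (-3 + 5)/((-3 + 5) + 4) = 2/(2 + 4) = 2/6 = 2*(⅙) = ⅓ ≈ 0.33333)
g(R) = √R/3
-39362 - g(-2)*(-32)*35 = -39362 - (√(-2)/3)*(-32)*35 = -39362 - ((I*√2)/3)*(-32)*35 = -39362 - (I*√2/3)*(-32)*35 = -39362 - (-32*I*√2/3)*35 = -39362 - (-1120)*I*√2/3 = -39362 + 1120*I*√2/3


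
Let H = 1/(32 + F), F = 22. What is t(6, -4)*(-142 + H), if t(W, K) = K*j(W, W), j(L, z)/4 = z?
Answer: 122672/9 ≈ 13630.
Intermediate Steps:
j(L, z) = 4*z
H = 1/54 (H = 1/(32 + 22) = 1/54 ≈ 0.018519)
t(W, K) = 4*K*W (t(W, K) = K*(4*W) = 4*K*W)
t(6, -4)*(-142 + H) = (4*(-4)*6)*(-142 + 1/54) = -96*(-7667/54) = 122672/9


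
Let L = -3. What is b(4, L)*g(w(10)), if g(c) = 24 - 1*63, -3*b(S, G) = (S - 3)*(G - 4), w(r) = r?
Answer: -91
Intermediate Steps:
b(S, G) = -(-4 + G)*(-3 + S)/3 (b(S, G) = -(S - 3)*(G - 4)/3 = -(-3 + S)*(-4 + G)/3 = -(-4 + G)*(-3 + S)/3)
g(c) = -39 (g(c) = 24 - 63 = -39)
b(4, L)*g(w(10)) = (-4 - 3 + (4/3)*4 - ⅓*(-3)*4)*(-39) = (-4 - 3 + 16/3 + 4)*(-39) = (7/3)*(-39) = -91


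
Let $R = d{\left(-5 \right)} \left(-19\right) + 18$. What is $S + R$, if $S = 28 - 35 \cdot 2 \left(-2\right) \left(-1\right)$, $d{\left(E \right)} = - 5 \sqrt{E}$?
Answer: $-94 + 95 i \sqrt{5} \approx -94.0 + 212.43 i$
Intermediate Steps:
$d{\left(E \right)} = - 5 \sqrt{E}$
$R = 18 + 95 i \sqrt{5}$ ($R = - 5 \sqrt{-5} \left(-19\right) + 18 = - 5 i \sqrt{5} \left(-19\right) + 18 = 95 i \sqrt{5} + 18 = 18 + 95 i \sqrt{5} \approx 18.0 + 212.43 i$)
$S = -112$ ($S = 28 - 35 \left(\left(-4\right) \left(-1\right)\right) = 28 - 140 = -112$)
$S + R = -112 + \left(18 + 95 i \sqrt{5}\right) = -94 + 95 i \sqrt{5}$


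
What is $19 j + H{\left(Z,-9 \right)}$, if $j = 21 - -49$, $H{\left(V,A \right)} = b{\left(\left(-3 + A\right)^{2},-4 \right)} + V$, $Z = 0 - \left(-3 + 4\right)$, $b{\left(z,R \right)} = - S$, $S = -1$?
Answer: $1330$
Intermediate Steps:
$b{\left(z,R \right)} = 1$ ($b{\left(z,R \right)} = \left(-1\right) \left(-1\right) = 1$)
$Z = -1$ ($Z = 0 - 1 = -1$)
$H{\left(V,A \right)} = 1 + V$
$j = 70$ ($j = 21 + 49 = 70$)
$19 j + H{\left(Z,-9 \right)} = 19 \cdot 70 + \left(1 - 1\right) = 1330 + 0 = 1330$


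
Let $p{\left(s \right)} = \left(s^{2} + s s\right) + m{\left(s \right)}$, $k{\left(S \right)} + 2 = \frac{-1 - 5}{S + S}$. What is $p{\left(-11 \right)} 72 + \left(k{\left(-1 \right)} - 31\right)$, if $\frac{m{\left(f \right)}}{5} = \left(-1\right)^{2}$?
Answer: $17754$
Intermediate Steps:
$m{\left(f \right)} = 5$ ($m{\left(f \right)} = 5 \left(-1\right)^{2} = 5 \cdot 1 = 5$)
$k{\left(S \right)} = -2 - \frac{3}{S}$ ($k{\left(S \right)} = -2 + \frac{-1 - 5}{S + S} = -2 - \frac{6}{2 S} = -2 - 6 \frac{1}{2 S} = -2 - \frac{3}{S}$)
$p{\left(s \right)} = 5 + 2 s^{2}$ ($p{\left(s \right)} = \left(s^{2} + s s\right) + 5 = \left(s^{2} + s^{2}\right) + 5 = 2 s^{2} + 5 = 5 + 2 s^{2}$)
$p{\left(-11 \right)} 72 + \left(k{\left(-1 \right)} - 31\right) = \left(5 + 2 \left(-11\right)^{2}\right) 72 - \left(33 - 3\right) = \left(5 + 2 \cdot 121\right) 72 - 30 = \left(5 + 242\right) 72 + \left(\left(-2 + 3\right) - 31\right) = 247 \cdot 72 + \left(1 - 31\right) = 17784 - 30 = 17754$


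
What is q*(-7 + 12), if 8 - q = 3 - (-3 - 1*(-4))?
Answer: 30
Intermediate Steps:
q = 6 (q = 8 - (3 - (-3 - 1*(-4))) = 8 - (3 - (-3 + 4)) = 8 - (3 - 1*1) = 8 - (3 - 1) = 8 - 1*2 = 8 - 2 = 6)
q*(-7 + 12) = 6*(-7 + 12) = 6*5 = 30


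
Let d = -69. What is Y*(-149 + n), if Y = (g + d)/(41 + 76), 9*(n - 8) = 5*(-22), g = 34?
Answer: 48265/1053 ≈ 45.836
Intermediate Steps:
n = -38/9 (n = 8 + (5*(-22))/9 = 8 + (1/9)*(-110) = 8 - 110/9 = -38/9 ≈ -4.2222)
Y = -35/117 (Y = (34 - 69)/(41 + 76) = -35/117 ≈ -0.29915)
Y*(-149 + n) = -35*(-149 - 38/9)/117 = -35/117*(-1379/9) = 48265/1053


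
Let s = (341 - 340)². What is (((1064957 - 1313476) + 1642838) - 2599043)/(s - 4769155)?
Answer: 602362/2384577 ≈ 0.25261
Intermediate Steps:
s = 1 (s = 1² = 1)
(((1064957 - 1313476) + 1642838) - 2599043)/(s - 4769155) = (((1064957 - 1313476) + 1642838) - 2599043)/(1 - 4769155) = ((-248519 + 1642838) - 2599043)/(-4769154) = (1394319 - 2599043)*(-1/4769154) = -1204724*(-1/4769154) = 602362/2384577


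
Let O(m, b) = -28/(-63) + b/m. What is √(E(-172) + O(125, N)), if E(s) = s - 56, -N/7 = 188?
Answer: 2*I*√334805/75 ≈ 15.43*I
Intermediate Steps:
N = -1316 (N = -7*188 = -1316)
O(m, b) = 4/9 + b/m (O(m, b) = -28*(-1/63) + b/m = 4/9 + b/m)
E(s) = -56 + s
√(E(-172) + O(125, N)) = √((-56 - 172) + (4/9 - 1316/125)) = √(-228 + (4/9 - 1316*1/125)) = √(-228 + (4/9 - 1316/125)) = √(-228 - 11344/1125) = √(-267844/1125) = 2*I*√334805/75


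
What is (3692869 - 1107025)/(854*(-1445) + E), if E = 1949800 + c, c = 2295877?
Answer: 2585844/3011647 ≈ 0.85861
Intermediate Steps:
E = 4245677 (E = 1949800 + 2295877 = 4245677)
(3692869 - 1107025)/(854*(-1445) + E) = (3692869 - 1107025)/(854*(-1445) + 4245677) = 2585844/(-1234030 + 4245677) = 2585844/3011647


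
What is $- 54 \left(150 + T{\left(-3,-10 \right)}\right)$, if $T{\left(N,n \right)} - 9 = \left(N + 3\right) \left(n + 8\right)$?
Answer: $-8586$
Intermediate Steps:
$T{\left(N,n \right)} = 9 + \left(3 + N\right) \left(8 + n\right)$ ($T{\left(N,n \right)} = 9 + \left(N + 3\right) \left(n + 8\right) = 9 + \left(3 + N\right) \left(8 + n\right)$)
$- 54 \left(150 + T{\left(-3,-10 \right)}\right) = - 54 \left(150 + \left(33 + 3 \left(-10\right) + 8 \left(-3\right) - -30\right)\right) = - 54 \left(150 + \left(33 - 30 - 24 + 30\right)\right) = - 54 \left(150 + 9\right) = \left(-54\right) 159 = -8586$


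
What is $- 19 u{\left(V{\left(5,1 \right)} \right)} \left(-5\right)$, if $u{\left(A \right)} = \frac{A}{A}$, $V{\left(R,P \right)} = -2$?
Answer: $95$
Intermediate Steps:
$u{\left(A \right)} = 1$
$- 19 u{\left(V{\left(5,1 \right)} \right)} \left(-5\right) = \left(-19\right) 1 \left(-5\right) = \left(-19\right) \left(-5\right) = 95$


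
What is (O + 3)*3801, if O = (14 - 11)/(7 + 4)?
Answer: 136836/11 ≈ 12440.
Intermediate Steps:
O = 3/11 ≈ 0.27273
(O + 3)*3801 = (3/11 + 3)*3801 = (36/11)*3801 = 136836/11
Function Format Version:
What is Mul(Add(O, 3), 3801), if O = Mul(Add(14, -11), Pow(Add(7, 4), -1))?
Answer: Rational(136836, 11) ≈ 12440.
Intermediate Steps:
O = Rational(3, 11) (O = Mul(3, Pow(11, -1)) = Mul(3, Rational(1, 11)) = Rational(3, 11) ≈ 0.27273)
Mul(Add(O, 3), 3801) = Mul(Add(Rational(3, 11), 3), 3801) = Mul(Rational(36, 11), 3801) = Rational(136836, 11)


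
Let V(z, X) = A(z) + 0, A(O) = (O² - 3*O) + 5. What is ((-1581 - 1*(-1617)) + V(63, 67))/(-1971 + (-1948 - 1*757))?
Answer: -3821/4676 ≈ -0.81715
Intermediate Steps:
A(O) = 5 + O² - 3*O
V(z, X) = 5 + z² - 3*z (V(z, X) = (5 + z² - 3*z) + 0 = 5 + z² - 3*z)
((-1581 - 1*(-1617)) + V(63, 67))/(-1971 + (-1948 - 1*757)) = ((-1581 - 1*(-1617)) + (5 + 63² - 3*63))/(-1971 + (-1948 - 1*757)) = ((-1581 + 1617) + (5 + 3969 - 189))/(-1971 + (-1948 - 757)) = (36 + 3785)/(-1971 - 2705) = 3821/(-4676) = 3821*(-1/4676) = -3821/4676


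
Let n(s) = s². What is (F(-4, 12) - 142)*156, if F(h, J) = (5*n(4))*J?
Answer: 127608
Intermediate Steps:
F(h, J) = 80*J (F(h, J) = (5*4²)*J = (5*16)*J = 80*J)
(F(-4, 12) - 142)*156 = (80*12 - 142)*156 = (960 - 142)*156 = 818*156 = 127608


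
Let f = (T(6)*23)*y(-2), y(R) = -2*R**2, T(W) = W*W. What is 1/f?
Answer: -1/6624 ≈ -0.00015097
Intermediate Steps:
T(W) = W**2
f = -6624 (f = (6**2*23)*(-2*(-2)**2) = (36*23)*(-2*4) = 828*(-8) = -6624)
1/f = 1/(-6624) = -1/6624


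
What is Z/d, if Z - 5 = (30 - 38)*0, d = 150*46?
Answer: 1/1380 ≈ 0.00072464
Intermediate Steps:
d = 6900
Z = 5 (Z = 5 + (30 - 38)*0 = 5 - 8*0 = 5 + 0 = 5)
Z/d = 5/6900 = 5*(1/6900) = 1/1380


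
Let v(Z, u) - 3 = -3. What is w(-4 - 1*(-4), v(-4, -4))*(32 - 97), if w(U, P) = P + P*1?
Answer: 0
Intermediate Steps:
v(Z, u) = 0 (v(Z, u) = 3 - 3 = 0)
w(U, P) = 2*P (w(U, P) = P + P = 2*P)
w(-4 - 1*(-4), v(-4, -4))*(32 - 97) = (2*0)*(32 - 97) = 0*(-65) = 0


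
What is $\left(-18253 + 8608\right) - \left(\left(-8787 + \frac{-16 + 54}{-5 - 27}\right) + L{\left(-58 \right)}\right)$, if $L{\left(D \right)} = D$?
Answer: $- \frac{12781}{16} \approx -798.81$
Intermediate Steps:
$\left(-18253 + 8608\right) - \left(\left(-8787 + \frac{-16 + 54}{-5 - 27}\right) + L{\left(-58 \right)}\right) = \left(-18253 + 8608\right) - \left(\left(-8787 + \frac{-16 + 54}{-5 - 27}\right) - 58\right) = -9645 - \left(\left(-8787 + \frac{38}{-32}\right) - 58\right) = -9645 - \left(\left(-8787 + 38 \left(- \frac{1}{32}\right)\right) - 58\right) = -9645 - \left(\left(-8787 - \frac{19}{16}\right) - 58\right) = -9645 - \left(- \frac{140611}{16} - 58\right) = -9645 - - \frac{141539}{16} = -9645 + \frac{141539}{16} = - \frac{12781}{16}$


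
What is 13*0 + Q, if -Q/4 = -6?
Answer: 24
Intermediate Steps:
Q = 24 (Q = -4*(-6) = 24)
13*0 + Q = 13*0 + 24 = 0 + 24 = 24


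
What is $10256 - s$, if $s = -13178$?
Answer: $23434$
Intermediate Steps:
$10256 - s = 10256 - -13178 = 10256 + 13178 = 23434$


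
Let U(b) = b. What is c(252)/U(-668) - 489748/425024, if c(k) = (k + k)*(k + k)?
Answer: -6768128003/17744752 ≈ -381.42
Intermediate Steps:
c(k) = 4*k² (c(k) = (2*k)*(2*k) = 4*k²)
c(252)/U(-668) - 489748/425024 = (4*252²)/(-668) - 489748/425024 = (4*63504)*(-1/668) - 489748*1/425024 = 254016*(-1/668) - 122437/106256 = -63504/167 - 122437/106256 = -6768128003/17744752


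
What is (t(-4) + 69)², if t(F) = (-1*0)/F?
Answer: 4761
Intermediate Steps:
t(F) = 0 (t(F) = 0/F = 0)
(t(-4) + 69)² = (0 + 69)² = 69² = 4761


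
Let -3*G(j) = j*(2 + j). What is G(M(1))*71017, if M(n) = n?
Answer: -71017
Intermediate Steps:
G(j) = -j*(2 + j)/3
G(M(1))*71017 = -⅓*1*(2 + 1)*71017 = -⅓*1*3*71017 = -1*71017 = -71017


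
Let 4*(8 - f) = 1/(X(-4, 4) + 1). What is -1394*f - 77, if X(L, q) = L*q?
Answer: -337567/30 ≈ -11252.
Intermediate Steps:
f = 481/60 (f = 8 - 1/(4*(-4*4 + 1)) = 8 - 1/(4*(-16 + 1)) = 8 - ¼/(-15) = 8 - ¼*(-1/15) = 8 + 1/60 = 481/60 ≈ 8.0167)
-1394*f - 77 = -1394*481/60 - 77 = -82*8177/60 - 77 = -335257/30 - 77 = -337567/30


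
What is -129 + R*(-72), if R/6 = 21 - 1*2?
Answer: -8337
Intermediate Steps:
R = 114 (R = 6*(21 - 1*2) = 6*(21 - 2) = 6*19 = 114)
-129 + R*(-72) = -129 + 114*(-72) = -129 - 8208 = -8337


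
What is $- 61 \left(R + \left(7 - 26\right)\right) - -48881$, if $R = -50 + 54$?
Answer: $49796$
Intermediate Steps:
$R = 4$
$- 61 \left(R + \left(7 - 26\right)\right) - -48881 = - 61 \left(4 + \left(7 - 26\right)\right) - -48881 = - 61 \left(4 + \left(7 - 26\right)\right) + 48881 = - 61 \left(4 - 19\right) + 48881 = \left(-61\right) \left(-15\right) + 48881 = 915 + 48881 = 49796$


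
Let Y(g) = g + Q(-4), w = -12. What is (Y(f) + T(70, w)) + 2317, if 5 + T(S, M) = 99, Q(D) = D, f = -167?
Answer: 2240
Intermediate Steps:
T(S, M) = 94 (T(S, M) = -5 + 99 = 94)
Y(g) = -4 + g (Y(g) = g - 4 = -4 + g)
(Y(f) + T(70, w)) + 2317 = ((-4 - 167) + 94) + 2317 = (-171 + 94) + 2317 = -77 + 2317 = 2240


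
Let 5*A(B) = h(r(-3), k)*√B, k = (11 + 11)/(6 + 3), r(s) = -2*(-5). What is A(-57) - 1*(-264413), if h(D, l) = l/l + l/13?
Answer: 264413 + 139*I*√57/585 ≈ 2.6441e+5 + 1.7939*I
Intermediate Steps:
r(s) = 10
k = 22/9 ≈ 2.4444
h(D, l) = 1 + l/13 (h(D, l) = 1 + l*(1/13) = 1 + l/13)
A(B) = 139*√B/585 (A(B) = ((1 + (1/13)*(22/9))*√B)/5 = ((1 + 22/117)*√B)/5 = (139*√B/117)/5 = 139*√B/585)
A(-57) - 1*(-264413) = 139*√(-57)/585 - 1*(-264413) = 139*(I*√57)/585 + 264413 = 139*I*√57/585 + 264413 = 264413 + 139*I*√57/585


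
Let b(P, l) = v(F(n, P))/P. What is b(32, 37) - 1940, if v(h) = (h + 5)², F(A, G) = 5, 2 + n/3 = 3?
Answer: -15495/8 ≈ -1936.9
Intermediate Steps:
n = 3 (n = -6 + 3*3 = -6 + 9 = 3)
v(h) = (5 + h)²
b(P, l) = 100/P (b(P, l) = (5 + 5)²/P = 10²/P = 100/P)
b(32, 37) - 1940 = 100/32 - 1940 = 100*(1/32) - 1940 = 25/8 - 1940 = -15495/8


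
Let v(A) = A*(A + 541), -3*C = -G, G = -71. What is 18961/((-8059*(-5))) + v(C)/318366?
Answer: 24944326447/57728510865 ≈ 0.43210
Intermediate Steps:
C = -71/3 (C = -(-1)*(-71)/3 = -⅓*71 = -71/3 ≈ -23.667)
v(A) = A*(541 + A)
18961/((-8059*(-5))) + v(C)/318366 = 18961/((-8059*(-5))) - 71*(541 - 71/3)/3/318366 = 18961/40295 - 71/3*1552/3*(1/318366) = 18961*(1/40295) - 110192/9*1/318366 = 18961/40295 - 55096/1432647 = 24944326447/57728510865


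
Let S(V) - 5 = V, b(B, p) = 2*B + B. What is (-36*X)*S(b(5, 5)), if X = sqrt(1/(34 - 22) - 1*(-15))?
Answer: -120*sqrt(543) ≈ -2796.3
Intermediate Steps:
b(B, p) = 3*B
S(V) = 5 + V
X = sqrt(543)/6 (X = sqrt(1/12 + 15) = sqrt(181/12) = sqrt(543)/6 ≈ 3.8837)
(-36*X)*S(b(5, 5)) = (-6*sqrt(543))*(5 + 3*5) = (-6*sqrt(543))*(5 + 15) = -6*sqrt(543)*20 = -120*sqrt(543)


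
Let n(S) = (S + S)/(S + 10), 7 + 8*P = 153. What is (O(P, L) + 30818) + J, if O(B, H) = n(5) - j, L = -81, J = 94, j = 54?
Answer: 92576/3 ≈ 30859.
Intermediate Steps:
P = 73/4 (P = -7/8 + (⅛)*153 = -7/8 + 153/8 = 73/4 ≈ 18.250)
n(S) = 2*S/(10 + S) (n(S) = (2*S)/(10 + S) = 2*S/(10 + S))
O(B, H) = -160/3 (O(B, H) = 2*5/(10 + 5) - 1*54 = 2*5/15 - 54 = 2*5*(1/15) - 54 = ⅔ - 54 = -160/3)
(O(P, L) + 30818) + J = (-160/3 + 30818) + 94 = 92294/3 + 94 = 92576/3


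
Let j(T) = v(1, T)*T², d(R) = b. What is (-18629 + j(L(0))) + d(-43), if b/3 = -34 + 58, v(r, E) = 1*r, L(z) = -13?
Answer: -18388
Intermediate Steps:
v(r, E) = r
b = 72 (b = 3*(-34 + 58) = 3*24 = 72)
d(R) = 72
j(T) = T² (j(T) = 1*T² = T²)
(-18629 + j(L(0))) + d(-43) = (-18629 + (-13)²) + 72 = (-18629 + 169) + 72 = -18460 + 72 = -18388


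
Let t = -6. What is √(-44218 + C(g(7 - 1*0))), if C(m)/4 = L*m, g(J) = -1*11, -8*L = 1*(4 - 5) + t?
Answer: I*√177026/2 ≈ 210.37*I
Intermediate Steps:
L = 7/8 (L = -(1*(4 - 5) - 6)/8 = -(1*(-1) - 6)/8 = -(-1 - 6)/8 = -⅛*(-7) = 7/8 ≈ 0.87500)
g(J) = -11
C(m) = 7*m/2 (C(m) = 4*(7*m/8) = 7*m/2)
√(-44218 + C(g(7 - 1*0))) = √(-44218 + (7/2)*(-11)) = √(-44218 - 77/2) = √(-88513/2) = I*√177026/2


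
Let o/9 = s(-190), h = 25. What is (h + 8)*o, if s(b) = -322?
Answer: -95634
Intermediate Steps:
o = -2898 (o = 9*(-322) = -2898)
(h + 8)*o = (25 + 8)*(-2898) = 33*(-2898) = -95634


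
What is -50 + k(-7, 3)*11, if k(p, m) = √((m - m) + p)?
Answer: -50 + 11*I*√7 ≈ -50.0 + 29.103*I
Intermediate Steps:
k(p, m) = √p (k(p, m) = √(0 + p) = √p)
-50 + k(-7, 3)*11 = -50 + √(-7)*11 = -50 + (I*√7)*11 = -50 + 11*I*√7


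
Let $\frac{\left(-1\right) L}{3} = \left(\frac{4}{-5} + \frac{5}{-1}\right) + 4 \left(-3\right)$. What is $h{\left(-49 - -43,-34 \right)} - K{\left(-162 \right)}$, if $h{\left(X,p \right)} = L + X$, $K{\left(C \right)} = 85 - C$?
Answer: $- \frac{998}{5} \approx -199.6$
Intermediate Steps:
$L = \frac{267}{5}$ ($L = - 3 \left(\left(\frac{4}{-5} + \frac{5}{-1}\right) + 4 \left(-3\right)\right) = - 3 \left(\left(4 \left(- \frac{1}{5}\right) + 5 \left(-1\right)\right) - 12\right) = - 3 \left(\left(- \frac{4}{5} - 5\right) - 12\right) = - 3 \left(- \frac{29}{5} - 12\right) = \left(-3\right) \left(- \frac{89}{5}\right) = \frac{267}{5} \approx 53.4$)
$h{\left(X,p \right)} = \frac{267}{5} + X$
$h{\left(-49 - -43,-34 \right)} - K{\left(-162 \right)} = \left(\frac{267}{5} - 6\right) - \left(85 - -162\right) = \left(\frac{267}{5} + \left(-49 + 43\right)\right) - \left(85 + 162\right) = \left(\frac{267}{5} - 6\right) - 247 = \frac{237}{5} - 247 = - \frac{998}{5}$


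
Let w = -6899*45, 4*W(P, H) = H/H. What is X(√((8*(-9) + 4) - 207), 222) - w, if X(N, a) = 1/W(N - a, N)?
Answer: 310459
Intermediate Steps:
W(P, H) = ¼ (W(P, H) = (H/H)/4 = (¼)*1 = ¼)
w = -310455
X(N, a) = 4 (X(N, a) = 1/(¼) = 4)
X(√((8*(-9) + 4) - 207), 222) - w = 4 - 1*(-310455) = 4 + 310455 = 310459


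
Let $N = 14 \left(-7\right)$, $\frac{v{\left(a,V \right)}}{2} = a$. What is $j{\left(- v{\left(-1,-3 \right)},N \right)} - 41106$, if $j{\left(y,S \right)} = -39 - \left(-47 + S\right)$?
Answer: $-41000$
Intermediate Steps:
$v{\left(a,V \right)} = 2 a$
$N = -98$
$j{\left(y,S \right)} = 8 - S$
$j{\left(- v{\left(-1,-3 \right)},N \right)} - 41106 = \left(8 - -98\right) - 41106 = \left(8 + 98\right) - 41106 = 106 - 41106 = -41000$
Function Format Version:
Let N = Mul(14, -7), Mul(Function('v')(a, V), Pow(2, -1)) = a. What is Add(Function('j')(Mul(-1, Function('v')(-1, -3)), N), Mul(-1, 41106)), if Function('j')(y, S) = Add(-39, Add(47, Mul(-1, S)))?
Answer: -41000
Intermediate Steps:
Function('v')(a, V) = Mul(2, a)
N = -98
Function('j')(y, S) = Add(8, Mul(-1, S))
Add(Function('j')(Mul(-1, Function('v')(-1, -3)), N), Mul(-1, 41106)) = Add(Add(8, Mul(-1, -98)), Mul(-1, 41106)) = Add(Add(8, 98), -41106) = Add(106, -41106) = -41000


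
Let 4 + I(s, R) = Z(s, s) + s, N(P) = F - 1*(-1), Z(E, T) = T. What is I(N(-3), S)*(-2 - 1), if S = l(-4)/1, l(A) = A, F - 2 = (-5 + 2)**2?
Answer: -60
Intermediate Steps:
F = 11 (F = 2 + (-5 + 2)**2 = 2 + (-3)**2 = 2 + 9 = 11)
N(P) = 12 (N(P) = 11 - 1*(-1) = 11 + 1 = 12)
S = -4 (S = -4/1 = -4*1 = -4)
I(s, R) = -4 + 2*s (I(s, R) = -4 + (s + s) = -4 + 2*s)
I(N(-3), S)*(-2 - 1) = (-4 + 2*12)*(-2 - 1) = (-4 + 24)*(-3) = 20*(-3) = -60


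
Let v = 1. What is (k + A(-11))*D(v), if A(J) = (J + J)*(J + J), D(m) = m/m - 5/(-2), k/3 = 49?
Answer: 4417/2 ≈ 2208.5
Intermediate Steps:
k = 147 (k = 3*49 = 147)
D(m) = 7/2 (D(m) = 1 - 5*(-½) = 1 + 5/2 = 7/2)
A(J) = 4*J² (A(J) = (2*J)*(2*J) = 4*J²)
(k + A(-11))*D(v) = (147 + 4*(-11)²)*(7/2) = (147 + 4*121)*(7/2) = (147 + 484)*(7/2) = 631*(7/2) = 4417/2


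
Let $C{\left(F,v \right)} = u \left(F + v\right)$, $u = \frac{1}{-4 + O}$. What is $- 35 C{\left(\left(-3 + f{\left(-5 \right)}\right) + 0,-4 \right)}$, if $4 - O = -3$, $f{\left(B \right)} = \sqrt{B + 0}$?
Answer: $\frac{245}{3} - \frac{35 i \sqrt{5}}{3} \approx 81.667 - 26.087 i$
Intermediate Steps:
$f{\left(B \right)} = \sqrt{B}$
$O = 7$ ($O = 4 - -3 = 4 + 3 = 7$)
$u = \frac{1}{3}$ ($u = \frac{1}{-4 + 7} = \frac{1}{3} \approx 0.33333$)
$C{\left(F,v \right)} = \frac{F}{3} + \frac{v}{3}$ ($C{\left(F,v \right)} = \frac{F + v}{3} = \frac{F}{3} + \frac{v}{3}$)
$- 35 C{\left(\left(-3 + f{\left(-5 \right)}\right) + 0,-4 \right)} = - 35 \left(\frac{\left(-3 + \sqrt{-5}\right) + 0}{3} + \frac{1}{3} \left(-4\right)\right) = - 35 \left(\frac{\left(-3 + i \sqrt{5}\right) + 0}{3} - \frac{4}{3}\right) = - 35 \left(\frac{-3 + i \sqrt{5}}{3} - \frac{4}{3}\right) = - 35 \left(\left(-1 + \frac{i \sqrt{5}}{3}\right) - \frac{4}{3}\right) = - 35 \left(- \frac{7}{3} + \frac{i \sqrt{5}}{3}\right) = \frac{245}{3} - \frac{35 i \sqrt{5}}{3}$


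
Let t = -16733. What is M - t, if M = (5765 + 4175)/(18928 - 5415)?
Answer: 226122969/13513 ≈ 16734.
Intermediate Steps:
M = 9940/13513 ≈ 0.73559
M - t = 9940/13513 - 1*(-16733) = 9940/13513 + 16733 = 226122969/13513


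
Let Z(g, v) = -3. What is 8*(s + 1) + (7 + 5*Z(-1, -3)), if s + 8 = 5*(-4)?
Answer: -224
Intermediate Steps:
s = -28 (s = -8 + 5*(-4) = -8 - 20 = -28)
8*(s + 1) + (7 + 5*Z(-1, -3)) = 8*(-28 + 1) + (7 + 5*(-3)) = 8*(-27) + (7 - 15) = -216 - 8 = -224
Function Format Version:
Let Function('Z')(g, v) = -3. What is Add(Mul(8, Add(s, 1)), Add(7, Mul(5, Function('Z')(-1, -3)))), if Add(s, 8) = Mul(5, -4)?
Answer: -224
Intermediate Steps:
s = -28 (s = Add(-8, Mul(5, -4)) = Add(-8, -20) = -28)
Add(Mul(8, Add(s, 1)), Add(7, Mul(5, Function('Z')(-1, -3)))) = Add(Mul(8, Add(-28, 1)), Add(7, Mul(5, -3))) = Add(Mul(8, -27), Add(7, -15)) = Add(-216, -8) = -224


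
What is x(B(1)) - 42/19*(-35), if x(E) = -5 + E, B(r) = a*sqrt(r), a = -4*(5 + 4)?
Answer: 691/19 ≈ 36.368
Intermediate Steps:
a = -36 (a = -4*9 = -36)
B(r) = -36*sqrt(r)
x(B(1)) - 42/19*(-35) = (-5 - 36*sqrt(1)) - 42/19*(-35) = (-5 - 36*1) - 42*1/19*(-35) = (-5 - 36) - 42/19*(-35) = -41 + 1470/19 = 691/19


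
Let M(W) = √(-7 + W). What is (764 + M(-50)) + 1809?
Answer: 2573 + I*√57 ≈ 2573.0 + 7.5498*I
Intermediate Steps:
(764 + M(-50)) + 1809 = (764 + √(-7 - 50)) + 1809 = (764 + √(-57)) + 1809 = (764 + I*√57) + 1809 = 2573 + I*√57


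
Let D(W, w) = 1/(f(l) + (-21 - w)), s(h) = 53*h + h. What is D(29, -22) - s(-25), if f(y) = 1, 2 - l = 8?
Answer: 2701/2 ≈ 1350.5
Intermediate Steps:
s(h) = 54*h
l = -6 (l = 2 - 1*8 = 2 - 8 = -6)
D(W, w) = 1/(-20 - w) (D(W, w) = 1/(1 + (-21 - w)) = 1/(-20 - w))
D(29, -22) - s(-25) = -1/(20 - 22) - 54*(-25) = -1/(-2) - 1*(-1350) = -1*(-1/2) + 1350 = 1/2 + 1350 = 2701/2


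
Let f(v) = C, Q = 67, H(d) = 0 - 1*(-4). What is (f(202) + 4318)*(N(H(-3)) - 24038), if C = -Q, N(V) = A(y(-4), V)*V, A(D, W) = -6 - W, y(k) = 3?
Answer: -102355578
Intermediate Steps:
H(d) = 4 (H(d) = 0 + 4 = 4)
N(V) = V*(-6 - V) (N(V) = (-6 - V)*V = V*(-6 - V))
C = -67 (C = -1*67 = -67)
f(v) = -67
(f(202) + 4318)*(N(H(-3)) - 24038) = (-67 + 4318)*(-1*4*(6 + 4) - 24038) = 4251*(-1*4*10 - 24038) = 4251*(-40 - 24038) = 4251*(-24078) = -102355578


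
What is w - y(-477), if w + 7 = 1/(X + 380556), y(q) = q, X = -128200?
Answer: 118607321/252356 ≈ 470.00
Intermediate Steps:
w = -1766491/252356 (w = -7 + 1/(-128200 + 380556) = -7 + 1/252356 = -1766491/252356 ≈ -7.0000)
w - y(-477) = -1766491/252356 - 1*(-477) = -1766491/252356 + 477 = 118607321/252356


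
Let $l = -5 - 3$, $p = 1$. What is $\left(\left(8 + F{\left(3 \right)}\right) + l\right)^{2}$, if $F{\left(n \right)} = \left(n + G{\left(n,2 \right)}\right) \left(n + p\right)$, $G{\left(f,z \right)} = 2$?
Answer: $400$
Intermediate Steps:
$F{\left(n \right)} = \left(1 + n\right) \left(2 + n\right)$ ($F{\left(n \right)} = \left(n + 2\right) \left(n + 1\right) = \left(2 + n\right) \left(1 + n\right) = \left(1 + n\right) \left(2 + n\right)$)
$l = -8$
$\left(\left(8 + F{\left(3 \right)}\right) + l\right)^{2} = \left(\left(8 + \left(2 + 3^{2} + 3 \cdot 3\right)\right) - 8\right)^{2} = \left(\left(8 + \left(2 + 9 + 9\right)\right) - 8\right)^{2} = \left(\left(8 + 20\right) - 8\right)^{2} = \left(28 - 8\right)^{2} = 20^{2} = 400$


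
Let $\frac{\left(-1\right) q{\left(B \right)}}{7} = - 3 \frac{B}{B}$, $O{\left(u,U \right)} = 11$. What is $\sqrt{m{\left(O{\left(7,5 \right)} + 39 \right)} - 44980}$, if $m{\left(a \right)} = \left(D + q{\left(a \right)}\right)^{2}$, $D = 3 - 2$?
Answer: $12 i \sqrt{309} \approx 210.94 i$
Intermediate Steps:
$D = 1$
$q{\left(B \right)} = 21$ ($q{\left(B \right)} = - 7 \left(- 3 \frac{B}{B}\right) = - 7 \left(\left(-3\right) 1\right) = \left(-7\right) \left(-3\right) = 21$)
$m{\left(a \right)} = 484$ ($m{\left(a \right)} = \left(1 + 21\right)^{2} = 22^{2} = 484$)
$\sqrt{m{\left(O{\left(7,5 \right)} + 39 \right)} - 44980} = \sqrt{484 - 44980} = \sqrt{-44496} = 12 i \sqrt{309}$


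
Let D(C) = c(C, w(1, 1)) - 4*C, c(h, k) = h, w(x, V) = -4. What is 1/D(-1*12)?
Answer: 1/36 ≈ 0.027778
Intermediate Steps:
D(C) = -3*C (D(C) = C - 4*C = -3*C)
1/D(-1*12) = 1/(-(-3)*12) = 1/(-3*(-12)) = 1/36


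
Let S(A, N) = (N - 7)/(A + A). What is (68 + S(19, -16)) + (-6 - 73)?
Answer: -441/38 ≈ -11.605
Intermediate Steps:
S(A, N) = (-7 + N)/(2*A) (S(A, N) = (-7 + N)/((2*A)) = (-7 + N)*(1/(2*A)) = (-7 + N)/(2*A))
(68 + S(19, -16)) + (-6 - 73) = (68 + (½)*(-7 - 16)/19) + (-6 - 73) = (68 + (½)*(1/19)*(-23)) - 79 = (68 - 23/38) - 79 = 2561/38 - 79 = -441/38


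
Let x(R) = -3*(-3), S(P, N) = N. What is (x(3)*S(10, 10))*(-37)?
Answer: -3330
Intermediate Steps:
x(R) = 9
(x(3)*S(10, 10))*(-37) = (9*10)*(-37) = 90*(-37) = -3330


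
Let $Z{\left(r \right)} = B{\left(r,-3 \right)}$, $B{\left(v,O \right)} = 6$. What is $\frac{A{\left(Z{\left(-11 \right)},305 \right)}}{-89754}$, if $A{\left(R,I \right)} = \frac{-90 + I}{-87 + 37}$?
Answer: $\frac{43}{897540} \approx 4.7909 \cdot 10^{-5}$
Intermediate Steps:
$Z{\left(r \right)} = 6$
$A{\left(R,I \right)} = \frac{9}{5} - \frac{I}{50}$ ($A{\left(R,I \right)} = \frac{-90 + I}{-50} = \left(-90 + I\right) \left(- \frac{1}{50}\right) = \frac{9}{5} - \frac{I}{50}$)
$\frac{A{\left(Z{\left(-11 \right)},305 \right)}}{-89754} = \frac{\frac{9}{5} - \frac{61}{10}}{-89754} = \left(\frac{9}{5} - \frac{61}{10}\right) \left(- \frac{1}{89754}\right) = \left(- \frac{43}{10}\right) \left(- \frac{1}{89754}\right) = \frac{43}{897540}$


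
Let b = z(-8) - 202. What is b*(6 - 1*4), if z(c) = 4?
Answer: -396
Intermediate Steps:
b = -198 (b = 4 - 202 = -198)
b*(6 - 1*4) = -198*(6 - 1*4) = -198*(6 - 4) = -198*2 = -396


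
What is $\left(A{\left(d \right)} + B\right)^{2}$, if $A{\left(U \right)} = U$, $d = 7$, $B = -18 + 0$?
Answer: $121$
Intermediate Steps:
$B = -18$
$\left(A{\left(d \right)} + B\right)^{2} = \left(7 - 18\right)^{2} = \left(-11\right)^{2} = 121$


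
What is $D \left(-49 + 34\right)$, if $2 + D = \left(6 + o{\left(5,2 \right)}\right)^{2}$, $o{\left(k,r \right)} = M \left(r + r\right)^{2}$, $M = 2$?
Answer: $-21630$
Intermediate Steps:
$o{\left(k,r \right)} = 8 r^{2}$ ($o{\left(k,r \right)} = 2 \left(r + r\right)^{2} = 2 \left(2 r\right)^{2} = 2 \cdot 4 r^{2} = 8 r^{2}$)
$D = 1442$ ($D = -2 + \left(6 + 8 \cdot 2^{2}\right)^{2} = -2 + \left(6 + 8 \cdot 4\right)^{2} = -2 + \left(6 + 32\right)^{2} = -2 + 38^{2} = -2 + 1444 = 1442$)
$D \left(-49 + 34\right) = 1442 \left(-49 + 34\right) = 1442 \left(-15\right) = -21630$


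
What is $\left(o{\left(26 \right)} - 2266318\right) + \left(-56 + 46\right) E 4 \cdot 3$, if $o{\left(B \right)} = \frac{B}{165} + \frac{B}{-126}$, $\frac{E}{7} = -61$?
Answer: $- \frac{7675245439}{3465} \approx -2.2151 \cdot 10^{6}$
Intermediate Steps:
$E = -427$ ($E = 7 \left(-61\right) = -427$)
$o{\left(B \right)} = - \frac{13 B}{6930}$ ($o{\left(B \right)} = B \frac{1}{165} + B \left(- \frac{1}{126}\right) = \frac{B}{165} - \frac{B}{126} = - \frac{13 B}{6930}$)
$\left(o{\left(26 \right)} - 2266318\right) + \left(-56 + 46\right) E 4 \cdot 3 = \left(\left(- \frac{13}{6930}\right) 26 - 2266318\right) + \left(-56 + 46\right) \left(-427\right) 4 \cdot 3 = \left(- \frac{169}{3465} - 2266318\right) + \left(-10\right) \left(-427\right) 12 = - \frac{7852792039}{3465} + 4270 \cdot 12 = - \frac{7852792039}{3465} + 51240 = - \frac{7675245439}{3465}$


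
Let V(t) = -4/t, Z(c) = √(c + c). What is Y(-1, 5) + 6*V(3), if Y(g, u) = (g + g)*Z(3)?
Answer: -8 - 2*√6 ≈ -12.899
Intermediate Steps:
Z(c) = √2*√c (Z(c) = √(2*c) = √2*√c)
Y(g, u) = 2*g*√6 (Y(g, u) = (g + g)*(√2*√3) = (2*g)*√6 = 2*g*√6)
Y(-1, 5) + 6*V(3) = 2*(-1)*√6 + 6*(-4/3) = -2*√6 + 6*(-4*⅓) = -2*√6 + 6*(-4/3) = -2*√6 - 8 = -8 - 2*√6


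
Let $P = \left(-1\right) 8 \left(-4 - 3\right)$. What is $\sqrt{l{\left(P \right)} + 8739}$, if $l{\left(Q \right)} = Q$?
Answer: $\sqrt{8795} \approx 93.782$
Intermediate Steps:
$P = 56$ ($P = \left(-8\right) \left(-7\right) = 56$)
$\sqrt{l{\left(P \right)} + 8739} = \sqrt{56 + 8739} = \sqrt{8795}$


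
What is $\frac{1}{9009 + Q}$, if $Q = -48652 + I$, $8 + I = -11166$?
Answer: $- \frac{1}{50817} \approx -1.9678 \cdot 10^{-5}$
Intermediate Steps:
$I = -11174$ ($I = -8 - 11166 = -11174$)
$Q = -59826$ ($Q = -48652 - 11174 = -59826$)
$\frac{1}{9009 + Q} = \frac{1}{9009 - 59826} = \frac{1}{-50817} = - \frac{1}{50817}$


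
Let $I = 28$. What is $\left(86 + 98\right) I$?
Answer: $5152$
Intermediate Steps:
$\left(86 + 98\right) I = \left(86 + 98\right) 28 = 184 \cdot 28 = 5152$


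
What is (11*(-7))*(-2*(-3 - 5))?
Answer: -1232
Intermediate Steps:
(11*(-7))*(-2*(-3 - 5)) = -(-154)*(-8) = -77*16 = -1232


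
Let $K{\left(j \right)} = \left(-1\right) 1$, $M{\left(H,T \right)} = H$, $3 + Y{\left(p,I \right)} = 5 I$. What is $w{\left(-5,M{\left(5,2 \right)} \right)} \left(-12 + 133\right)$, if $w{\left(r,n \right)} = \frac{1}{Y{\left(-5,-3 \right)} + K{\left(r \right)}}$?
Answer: $- \frac{121}{19} \approx -6.3684$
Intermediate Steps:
$Y{\left(p,I \right)} = -3 + 5 I$
$K{\left(j \right)} = -1$
$w{\left(r,n \right)} = - \frac{1}{19}$ ($w{\left(r,n \right)} = \frac{1}{\left(-3 + 5 \left(-3\right)\right) - 1} = \frac{1}{\left(-3 - 15\right) - 1} = \frac{1}{-18 - 1} = \frac{1}{-19} = - \frac{1}{19}$)
$w{\left(-5,M{\left(5,2 \right)} \right)} \left(-12 + 133\right) = - \frac{-12 + 133}{19} = \left(- \frac{1}{19}\right) 121 = - \frac{121}{19}$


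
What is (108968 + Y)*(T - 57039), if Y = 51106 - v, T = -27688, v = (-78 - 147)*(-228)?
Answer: -9216094698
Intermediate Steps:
v = 51300 (v = -225*(-228) = 51300)
Y = -194 (Y = 51106 - 1*51300 = 51106 - 51300 = -194)
(108968 + Y)*(T - 57039) = (108968 - 194)*(-27688 - 57039) = 108774*(-84727) = -9216094698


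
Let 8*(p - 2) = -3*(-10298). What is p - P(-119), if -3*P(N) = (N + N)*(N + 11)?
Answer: 49727/4 ≈ 12432.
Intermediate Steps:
P(N) = -2*N*(11 + N)/3 (P(N) = -(N + N)*(N + 11)/3 = -2*N*(11 + N)/3)
p = 15455/4 (p = 2 + (-3*(-10298))/8 = 2 + (1/8)*30894 = 2 + 15447/4 = 15455/4 ≈ 3863.8)
p - P(-119) = 15455/4 - (-2)*(-119)*(11 - 119)/3 = 15455/4 - (-2)*(-119)*(-108)/3 = 15455/4 - 1*(-8568) = 15455/4 + 8568 = 49727/4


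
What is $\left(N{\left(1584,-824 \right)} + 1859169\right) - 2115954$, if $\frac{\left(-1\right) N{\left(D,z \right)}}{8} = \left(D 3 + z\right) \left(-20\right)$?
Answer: $371695$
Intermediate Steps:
$N{\left(D,z \right)} = 160 z + 480 D$ ($N{\left(D,z \right)} = - 8 \left(D 3 + z\right) \left(-20\right) = - 8 \left(3 D + z\right) \left(-20\right) = - 8 \left(z + 3 D\right) \left(-20\right) = - 8 \left(- 60 D - 20 z\right) = 160 z + 480 D$)
$\left(N{\left(1584,-824 \right)} + 1859169\right) - 2115954 = \left(\left(160 \left(-824\right) + 480 \cdot 1584\right) + 1859169\right) - 2115954 = \left(\left(-131840 + 760320\right) + 1859169\right) - 2115954 = \left(628480 + 1859169\right) - 2115954 = 2487649 - 2115954 = 371695$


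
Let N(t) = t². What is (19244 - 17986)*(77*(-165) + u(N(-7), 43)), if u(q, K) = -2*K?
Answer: -16091078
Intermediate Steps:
(19244 - 17986)*(77*(-165) + u(N(-7), 43)) = (19244 - 17986)*(77*(-165) - 2*43) = 1258*(-12705 - 86) = 1258*(-12791) = -16091078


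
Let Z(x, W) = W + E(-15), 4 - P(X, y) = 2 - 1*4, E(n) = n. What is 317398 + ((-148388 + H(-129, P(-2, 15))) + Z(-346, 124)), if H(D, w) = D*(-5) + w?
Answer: 169770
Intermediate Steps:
P(X, y) = 6 (P(X, y) = 4 - (2 - 1*4) = 4 - (2 - 4) = 4 - 1*(-2) = 4 + 2 = 6)
Z(x, W) = -15 + W (Z(x, W) = W - 15 = -15 + W)
H(D, w) = w - 5*D (H(D, w) = -5*D + w = w - 5*D)
317398 + ((-148388 + H(-129, P(-2, 15))) + Z(-346, 124)) = 317398 + ((-148388 + (6 - 5*(-129))) + (-15 + 124)) = 317398 + ((-148388 + (6 + 645)) + 109) = 317398 + ((-148388 + 651) + 109) = 317398 + (-147737 + 109) = 317398 - 147628 = 169770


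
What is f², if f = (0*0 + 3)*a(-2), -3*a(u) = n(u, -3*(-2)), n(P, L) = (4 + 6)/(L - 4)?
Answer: 25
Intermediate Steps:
n(P, L) = 10/(-4 + L)
a(u) = -5/3 (a(u) = -10/(3*(-4 - 3*(-2))) = -10/(3*(-4 + 6)) = -10/(3*2) = -⅓*5 = -5/3)
f = -5 (f = (0*0 + 3)*(-5/3) = (0 + 3)*(-5/3) = 3*(-5/3) = -5)
f² = (-5)² = 25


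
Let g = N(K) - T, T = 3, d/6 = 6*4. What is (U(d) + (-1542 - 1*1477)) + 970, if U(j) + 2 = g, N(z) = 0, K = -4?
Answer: -2054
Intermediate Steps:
d = 144 (d = 6*(6*4) = 6*24 = 144)
g = -3 (g = 0 - 1*3 = 0 - 3 = -3)
U(j) = -5 (U(j) = -2 - 3 = -5)
(U(d) + (-1542 - 1*1477)) + 970 = (-5 + (-1542 - 1*1477)) + 970 = (-5 + (-1542 - 1477)) + 970 = (-5 - 3019) + 970 = -3024 + 970 = -2054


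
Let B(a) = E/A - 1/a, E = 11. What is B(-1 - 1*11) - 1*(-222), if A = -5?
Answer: 13193/60 ≈ 219.88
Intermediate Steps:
B(a) = -11/5 - 1/a (B(a) = 11/(-5) - 1/a = 11*(-⅕) - 1/a = -11/5 - 1/a)
B(-1 - 1*11) - 1*(-222) = (-11/5 - 1/(-1 - 1*11)) - 1*(-222) = (-11/5 - 1/(-1 - 11)) + 222 = (-11/5 - 1/(-12)) + 222 = (-11/5 - 1*(-1/12)) + 222 = (-11/5 + 1/12) + 222 = -127/60 + 222 = 13193/60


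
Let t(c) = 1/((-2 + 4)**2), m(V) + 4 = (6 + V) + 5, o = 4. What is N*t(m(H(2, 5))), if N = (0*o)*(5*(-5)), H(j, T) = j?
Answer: 0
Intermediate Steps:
m(V) = 7 + V (m(V) = -4 + ((6 + V) + 5) = -4 + (11 + V) = 7 + V)
N = 0 (N = (0*4)*(5*(-5)) = 0*(-25) = 0)
t(c) = 1/4 (t(c) = 1/(2**2) = 1/4)
N*t(m(H(2, 5))) = 0*(1/4) = 0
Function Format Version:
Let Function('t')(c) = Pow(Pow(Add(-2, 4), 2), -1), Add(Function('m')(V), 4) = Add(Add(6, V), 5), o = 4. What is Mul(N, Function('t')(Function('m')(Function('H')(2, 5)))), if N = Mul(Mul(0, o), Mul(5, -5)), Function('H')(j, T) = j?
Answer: 0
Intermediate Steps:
Function('m')(V) = Add(7, V) (Function('m')(V) = Add(-4, Add(Add(6, V), 5)) = Add(-4, Add(11, V)) = Add(7, V))
N = 0 (N = Mul(Mul(0, 4), Mul(5, -5)) = Mul(0, -25) = 0)
Function('t')(c) = Rational(1, 4) (Function('t')(c) = Pow(Pow(2, 2), -1) = Pow(4, -1) = Rational(1, 4))
Mul(N, Function('t')(Function('m')(Function('H')(2, 5)))) = Mul(0, Rational(1, 4)) = 0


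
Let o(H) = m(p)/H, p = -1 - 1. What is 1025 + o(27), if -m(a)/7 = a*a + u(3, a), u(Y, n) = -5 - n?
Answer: 27668/27 ≈ 1024.7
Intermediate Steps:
p = -2
m(a) = 35 - 7*a**2 + 7*a (m(a) = -7*(a*a + (-5 - a)) = -7*(a**2 + (-5 - a)) = -7*(-5 + a**2 - a) = 35 - 7*a**2 + 7*a)
o(H) = -7/H (o(H) = (35 - 7*(-2)**2 + 7*(-2))/H = (35 - 7*4 - 14)/H = (35 - 28 - 14)/H = -7/H)
1025 + o(27) = 1025 - 7/27 = 27668/27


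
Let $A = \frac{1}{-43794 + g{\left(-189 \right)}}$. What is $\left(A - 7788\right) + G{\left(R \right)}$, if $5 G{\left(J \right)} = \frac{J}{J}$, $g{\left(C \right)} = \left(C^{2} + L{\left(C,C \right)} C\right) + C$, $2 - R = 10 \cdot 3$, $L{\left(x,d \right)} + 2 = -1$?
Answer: $- \frac{59927122}{7695} \approx -7787.8$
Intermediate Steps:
$L{\left(x,d \right)} = -3$ ($L{\left(x,d \right)} = -2 - 1 = -3$)
$R = -28$ ($R = 2 - 10 \cdot 3 = 2 - 30 = -28$)
$g{\left(C \right)} = C^{2} - 2 C$ ($g{\left(C \right)} = \left(C^{2} - 3 C\right) + C = C^{2} - 2 C$)
$G{\left(J \right)} = \frac{1}{5}$ ($G{\left(J \right)} = \frac{J \frac{1}{J}}{5} = \frac{1}{5} \cdot 1 = \frac{1}{5}$)
$A = - \frac{1}{7695}$ ($A = \frac{1}{-43794 - 189 \left(-2 - 189\right)} = \frac{1}{-43794 - -36099} = \frac{1}{-43794 + 36099} = \frac{1}{-7695} = - \frac{1}{7695} \approx -0.00012995$)
$\left(A - 7788\right) + G{\left(R \right)} = \left(- \frac{1}{7695} - 7788\right) + \frac{1}{5} = - \frac{59928661}{7695} + \frac{1}{5} = - \frac{59927122}{7695}$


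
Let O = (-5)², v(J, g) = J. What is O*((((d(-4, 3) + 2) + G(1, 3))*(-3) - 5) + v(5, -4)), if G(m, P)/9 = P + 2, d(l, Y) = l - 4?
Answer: -2925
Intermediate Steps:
d(l, Y) = -4 + l
G(m, P) = 18 + 9*P (G(m, P) = 9*(P + 2) = 9*(2 + P) = 18 + 9*P)
O = 25
O*((((d(-4, 3) + 2) + G(1, 3))*(-3) - 5) + v(5, -4)) = 25*(((((-4 - 4) + 2) + (18 + 9*3))*(-3) - 5) + 5) = 25*((((-8 + 2) + (18 + 27))*(-3) - 5) + 5) = 25*(((-6 + 45)*(-3) - 5) + 5) = 25*((39*(-3) - 5) + 5) = 25*((-117 - 5) + 5) = 25*(-122 + 5) = 25*(-117) = -2925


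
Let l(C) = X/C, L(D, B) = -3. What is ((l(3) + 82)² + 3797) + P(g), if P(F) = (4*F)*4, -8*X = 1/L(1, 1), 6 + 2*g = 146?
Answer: 60358753/5184 ≈ 11643.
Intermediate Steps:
g = 70 (g = -3 + (½)*146 = -3 + 73 = 70)
X = 1/24 (X = -⅛/(-3) = -⅛*(-⅓) = 1/24 ≈ 0.041667)
P(F) = 16*F
l(C) = 1/(24*C)
((l(3) + 82)² + 3797) + P(g) = (((1/24)/3 + 82)² + 3797) + 16*70 = (((1/24)*(⅓) + 82)² + 3797) + 1120 = ((1/72 + 82)² + 3797) + 1120 = ((5905/72)² + 3797) + 1120 = (34869025/5184 + 3797) + 1120 = 54552673/5184 + 1120 = 60358753/5184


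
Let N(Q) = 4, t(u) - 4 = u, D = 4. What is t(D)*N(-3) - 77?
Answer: -45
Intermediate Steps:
t(u) = 4 + u
t(D)*N(-3) - 77 = (4 + 4)*4 - 77 = 8*4 - 77 = 32 - 77 = -45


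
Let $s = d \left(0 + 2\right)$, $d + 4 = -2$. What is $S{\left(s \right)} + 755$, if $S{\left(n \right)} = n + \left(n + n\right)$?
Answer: $719$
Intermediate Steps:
$d = -6$ ($d = -4 - 2 = -6$)
$s = -12$ ($s = - 6 \left(0 + 2\right) = \left(-6\right) 2 = -12$)
$S{\left(n \right)} = 3 n$ ($S{\left(n \right)} = n + 2 n = 3 n$)
$S{\left(s \right)} + 755 = 3 \left(-12\right) + 755 = -36 + 755 = 719$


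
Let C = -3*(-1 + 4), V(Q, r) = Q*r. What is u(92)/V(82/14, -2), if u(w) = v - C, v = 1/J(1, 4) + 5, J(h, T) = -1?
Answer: -91/82 ≈ -1.1098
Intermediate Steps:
C = -9 (C = -3*3 = -9)
v = 4 (v = 1/(-1) + 5 = -1 + 5 = 4)
u(w) = 13 (u(w) = 4 - 1*(-9) = 4 + 9 = 13)
u(92)/V(82/14, -2) = 13/(((82/14)*(-2))) = 13/(((82*(1/14))*(-2))) = 13/(((41/7)*(-2))) = 13/(-82/7) = 13*(-7/82) = -91/82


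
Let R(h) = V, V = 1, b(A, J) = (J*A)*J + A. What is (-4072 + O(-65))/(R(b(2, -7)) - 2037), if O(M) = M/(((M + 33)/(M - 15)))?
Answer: 8469/4072 ≈ 2.0798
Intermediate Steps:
b(A, J) = A + A*J**2 (b(A, J) = (A*J)*J + A = A*J**2 + A = A + A*J**2)
O(M) = M*(-15 + M)/(33 + M) (O(M) = M/(((33 + M)/(-15 + M))) = M*((-15 + M)/(33 + M)) = M*(-15 + M)/(33 + M))
R(h) = 1
(-4072 + O(-65))/(R(b(2, -7)) - 2037) = (-4072 - 65*(-15 - 65)/(33 - 65))/(1 - 2037) = (-4072 - 65*(-80)/(-32))/(-2036) = (-4072 - 65*(-1/32)*(-80))*(-1/2036) = (-4072 - 325/2)*(-1/2036) = -8469/2*(-1/2036) = 8469/4072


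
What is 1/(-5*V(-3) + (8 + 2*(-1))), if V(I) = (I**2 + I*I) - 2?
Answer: -1/74 ≈ -0.013514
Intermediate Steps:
V(I) = -2 + 2*I**2 (V(I) = (I**2 + I**2) - 2 = 2*I**2 - 2 = -2 + 2*I**2)
1/(-5*V(-3) + (8 + 2*(-1))) = 1/(-5*(-2 + 2*(-3)**2) + (8 + 2*(-1))) = 1/(-5*(-2 + 2*9) + (8 - 2)) = 1/(-5*(-2 + 18) + 6) = 1/(-5*16 + 6) = 1/(-80 + 6) = 1/(-74) = -1/74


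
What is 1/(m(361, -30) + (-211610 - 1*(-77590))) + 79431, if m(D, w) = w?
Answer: 10647725549/134050 ≈ 79431.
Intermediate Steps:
1/(m(361, -30) + (-211610 - 1*(-77590))) + 79431 = 1/(-30 + (-211610 - 1*(-77590))) + 79431 = 1/(-30 + (-211610 + 77590)) + 79431 = 1/(-30 - 134020) + 79431 = 1/(-134050) + 79431 = -1/134050 + 79431 = 10647725549/134050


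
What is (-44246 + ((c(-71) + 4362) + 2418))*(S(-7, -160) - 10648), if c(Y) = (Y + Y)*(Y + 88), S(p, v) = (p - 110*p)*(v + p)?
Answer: 5506191720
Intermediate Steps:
S(p, v) = -109*p*(p + v) (S(p, v) = (-109*p)*(p + v) = -109*p*(p + v))
c(Y) = 2*Y*(88 + Y) (c(Y) = (2*Y)*(88 + Y) = 2*Y*(88 + Y))
(-44246 + ((c(-71) + 4362) + 2418))*(S(-7, -160) - 10648) = (-44246 + ((2*(-71)*(88 - 71) + 4362) + 2418))*(-109*(-7)*(-7 - 160) - 10648) = (-44246 + ((2*(-71)*17 + 4362) + 2418))*(-109*(-7)*(-167) - 10648) = (-44246 + ((-2414 + 4362) + 2418))*(-127421 - 10648) = (-44246 + (1948 + 2418))*(-138069) = (-44246 + 4366)*(-138069) = -39880*(-138069) = 5506191720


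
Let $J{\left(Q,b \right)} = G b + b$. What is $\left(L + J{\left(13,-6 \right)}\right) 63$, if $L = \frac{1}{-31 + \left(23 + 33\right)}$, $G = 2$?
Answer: $- \frac{28287}{25} \approx -1131.5$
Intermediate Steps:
$J{\left(Q,b \right)} = 3 b$ ($J{\left(Q,b \right)} = 2 b + b = 3 b$)
$L = \frac{1}{25}$ ($L = \frac{1}{-31 + 56} = \frac{1}{25} \approx 0.04$)
$\left(L + J{\left(13,-6 \right)}\right) 63 = \left(\frac{1}{25} + 3 \left(-6\right)\right) 63 = \left(\frac{1}{25} - 18\right) 63 = \left(- \frac{449}{25}\right) 63 = - \frac{28287}{25}$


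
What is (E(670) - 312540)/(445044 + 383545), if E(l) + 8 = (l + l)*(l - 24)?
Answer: 553092/828589 ≈ 0.66751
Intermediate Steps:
E(l) = -8 + 2*l*(-24 + l) (E(l) = -8 + (l + l)*(l - 24) = -8 + (2*l)*(-24 + l) = -8 + 2*l*(-24 + l))
(E(670) - 312540)/(445044 + 383545) = ((-8 - 48*670 + 2*670**2) - 312540)/(445044 + 383545) = ((-8 - 32160 + 2*448900) - 312540)/828589 = ((-8 - 32160 + 897800) - 312540)*(1/828589) = (865632 - 312540)*(1/828589) = 553092*(1/828589) = 553092/828589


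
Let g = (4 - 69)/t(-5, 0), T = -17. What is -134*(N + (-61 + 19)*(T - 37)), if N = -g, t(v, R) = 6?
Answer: -916091/3 ≈ -3.0536e+5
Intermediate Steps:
g = -65/6 (g = (4 - 69)/6 = -65*⅙ = -65/6 ≈ -10.833)
N = 65/6 (N = -1*(-65/6) = 65/6 ≈ 10.833)
-134*(N + (-61 + 19)*(T - 37)) = -134*(65/6 + (-61 + 19)*(-17 - 37)) = -134*(65/6 - 42*(-54)) = -134*(65/6 + 2268) = -134*13673/6 = -916091/3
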